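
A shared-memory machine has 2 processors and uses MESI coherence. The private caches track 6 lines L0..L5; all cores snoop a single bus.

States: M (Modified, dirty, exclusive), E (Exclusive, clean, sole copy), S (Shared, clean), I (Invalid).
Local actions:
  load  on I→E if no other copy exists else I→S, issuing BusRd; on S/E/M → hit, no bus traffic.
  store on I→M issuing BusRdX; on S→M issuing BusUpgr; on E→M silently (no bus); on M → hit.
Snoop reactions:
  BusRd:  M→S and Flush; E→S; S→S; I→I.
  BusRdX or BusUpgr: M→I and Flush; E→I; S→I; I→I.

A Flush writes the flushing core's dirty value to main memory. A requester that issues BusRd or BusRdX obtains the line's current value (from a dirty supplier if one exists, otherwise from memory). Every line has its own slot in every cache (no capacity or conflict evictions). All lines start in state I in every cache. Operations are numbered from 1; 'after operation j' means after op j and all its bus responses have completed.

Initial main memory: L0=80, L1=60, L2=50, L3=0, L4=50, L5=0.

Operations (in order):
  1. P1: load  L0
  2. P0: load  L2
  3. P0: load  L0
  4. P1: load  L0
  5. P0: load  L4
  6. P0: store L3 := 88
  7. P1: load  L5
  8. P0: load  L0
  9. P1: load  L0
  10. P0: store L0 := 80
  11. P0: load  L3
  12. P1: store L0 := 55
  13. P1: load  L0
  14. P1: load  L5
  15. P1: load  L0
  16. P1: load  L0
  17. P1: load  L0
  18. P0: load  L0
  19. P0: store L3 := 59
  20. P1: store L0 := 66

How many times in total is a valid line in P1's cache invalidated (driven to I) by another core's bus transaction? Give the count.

invalidations = 1

1. P1: load  L0  bus=[BusRd]  L0: P0=I P1=E  mem[L0]=80
2. P0: load  L2  bus=[BusRd]  L2: P0=E P1=I  mem[L2]=50
3. P0: load  L0  bus=[BusRd]  L0: P0=S P1=S  mem[L0]=80
4. P1: load  L0  bus=[-]  L0: P0=S P1=S  mem[L0]=80
5. P0: load  L4  bus=[BusRd]  L4: P0=E P1=I  mem[L4]=50
6. P0: store L3 := 88  bus=[BusRdX]  L3: P0=M P1=I  mem[L3]=0
7. P1: load  L5  bus=[BusRd]  L5: P0=I P1=E  mem[L5]=0
8. P0: load  L0  bus=[-]  L0: P0=S P1=S  mem[L0]=80
9. P1: load  L0  bus=[-]  L0: P0=S P1=S  mem[L0]=80
10. P0: store L0 := 80  bus=[BusUpgr]  L0: P0=M P1=I  mem[L0]=80
11. P0: load  L3  bus=[-]  L3: P0=M P1=I  mem[L3]=0
12. P1: store L0 := 55  bus=[BusRdX,Flush]  L0: P0=I P1=M  mem[L0]=80
13. P1: load  L0  bus=[-]  L0: P0=I P1=M  mem[L0]=80
14. P1: load  L5  bus=[-]  L5: P0=I P1=E  mem[L5]=0
15. P1: load  L0  bus=[-]  L0: P0=I P1=M  mem[L0]=80
16. P1: load  L0  bus=[-]  L0: P0=I P1=M  mem[L0]=80
17. P1: load  L0  bus=[-]  L0: P0=I P1=M  mem[L0]=80
18. P0: load  L0  bus=[BusRd,Flush]  L0: P0=S P1=S  mem[L0]=55
19. P0: store L3 := 59  bus=[-]  L3: P0=M P1=I  mem[L3]=0
20. P1: store L0 := 66  bus=[BusUpgr]  L0: P0=I P1=M  mem[L0]=55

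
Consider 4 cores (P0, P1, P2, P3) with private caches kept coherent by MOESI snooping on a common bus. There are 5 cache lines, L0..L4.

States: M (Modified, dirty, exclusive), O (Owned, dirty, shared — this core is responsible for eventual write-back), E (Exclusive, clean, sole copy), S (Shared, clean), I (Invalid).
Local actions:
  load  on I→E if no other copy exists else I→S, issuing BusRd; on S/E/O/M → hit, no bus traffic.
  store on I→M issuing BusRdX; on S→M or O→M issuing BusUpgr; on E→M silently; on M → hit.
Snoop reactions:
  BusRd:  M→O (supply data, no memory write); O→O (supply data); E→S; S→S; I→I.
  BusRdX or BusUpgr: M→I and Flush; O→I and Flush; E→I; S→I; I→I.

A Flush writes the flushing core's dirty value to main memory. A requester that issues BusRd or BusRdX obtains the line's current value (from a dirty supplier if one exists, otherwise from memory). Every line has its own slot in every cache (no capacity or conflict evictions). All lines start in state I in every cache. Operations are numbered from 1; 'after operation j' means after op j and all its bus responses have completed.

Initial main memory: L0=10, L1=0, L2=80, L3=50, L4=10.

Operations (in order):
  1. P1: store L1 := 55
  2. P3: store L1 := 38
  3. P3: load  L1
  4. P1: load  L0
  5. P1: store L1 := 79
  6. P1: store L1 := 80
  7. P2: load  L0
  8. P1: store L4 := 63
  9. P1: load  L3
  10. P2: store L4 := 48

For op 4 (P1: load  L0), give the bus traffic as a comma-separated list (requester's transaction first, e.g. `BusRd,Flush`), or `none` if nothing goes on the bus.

bus = BusRd

step 1: P1: store L1 := 55  ⟶  IMII  (L1)  txn=BusRdX  M[L1]=0
step 2: P3: store L1 := 38  ⟶  IIIM  (L1)  txn=BusRdX+Flush  M[L1]=55
step 3: P3: load  L1  ⟶  IIIM  (L1)  txn=∅  M[L1]=55
step 4: P1: load  L0  ⟶  IEII  (L0)  txn=BusRd  M[L0]=10
step 5: P1: store L1 := 79  ⟶  IMII  (L1)  txn=BusRdX+Flush  M[L1]=38
step 6: P1: store L1 := 80  ⟶  IMII  (L1)  txn=∅  M[L1]=38
step 7: P2: load  L0  ⟶  ISSI  (L0)  txn=BusRd  M[L0]=10
step 8: P1: store L4 := 63  ⟶  IMII  (L4)  txn=BusRdX  M[L4]=10
step 9: P1: load  L3  ⟶  IEII  (L3)  txn=BusRd  M[L3]=50
step 10: P2: store L4 := 48  ⟶  IIMI  (L4)  txn=BusRdX+Flush  M[L4]=63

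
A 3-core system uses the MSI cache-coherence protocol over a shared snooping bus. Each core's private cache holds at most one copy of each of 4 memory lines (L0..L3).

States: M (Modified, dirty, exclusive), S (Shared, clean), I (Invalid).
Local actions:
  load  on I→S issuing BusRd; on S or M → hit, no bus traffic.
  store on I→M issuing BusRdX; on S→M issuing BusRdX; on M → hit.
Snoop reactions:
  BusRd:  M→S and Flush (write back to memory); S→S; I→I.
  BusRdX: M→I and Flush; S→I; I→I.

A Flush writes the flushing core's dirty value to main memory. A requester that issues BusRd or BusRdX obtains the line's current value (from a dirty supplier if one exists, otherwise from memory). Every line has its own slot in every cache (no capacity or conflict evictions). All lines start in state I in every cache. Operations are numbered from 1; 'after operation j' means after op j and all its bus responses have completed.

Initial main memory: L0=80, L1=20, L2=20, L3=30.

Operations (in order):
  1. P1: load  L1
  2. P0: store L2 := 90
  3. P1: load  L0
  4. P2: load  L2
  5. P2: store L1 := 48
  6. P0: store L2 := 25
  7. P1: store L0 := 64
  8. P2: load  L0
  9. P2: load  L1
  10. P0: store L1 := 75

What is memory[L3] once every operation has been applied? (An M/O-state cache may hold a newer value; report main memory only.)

step 1: P1: load  L1  ⟶  ISI  (L1)  txn=BusRd  M[L1]=20
step 2: P0: store L2 := 90  ⟶  MII  (L2)  txn=BusRdX  M[L2]=20
step 3: P1: load  L0  ⟶  ISI  (L0)  txn=BusRd  M[L0]=80
step 4: P2: load  L2  ⟶  SIS  (L2)  txn=BusRd+Flush  M[L2]=90
step 5: P2: store L1 := 48  ⟶  IIM  (L1)  txn=BusRdX  M[L1]=20
step 6: P0: store L2 := 25  ⟶  MII  (L2)  txn=BusRdX  M[L2]=90
step 7: P1: store L0 := 64  ⟶  IMI  (L0)  txn=BusRdX  M[L0]=80
step 8: P2: load  L0  ⟶  ISS  (L0)  txn=BusRd+Flush  M[L0]=64
step 9: P2: load  L1  ⟶  IIM  (L1)  txn=∅  M[L1]=20
step 10: P0: store L1 := 75  ⟶  MII  (L1)  txn=BusRdX+Flush  M[L1]=48

memory[L3] = 30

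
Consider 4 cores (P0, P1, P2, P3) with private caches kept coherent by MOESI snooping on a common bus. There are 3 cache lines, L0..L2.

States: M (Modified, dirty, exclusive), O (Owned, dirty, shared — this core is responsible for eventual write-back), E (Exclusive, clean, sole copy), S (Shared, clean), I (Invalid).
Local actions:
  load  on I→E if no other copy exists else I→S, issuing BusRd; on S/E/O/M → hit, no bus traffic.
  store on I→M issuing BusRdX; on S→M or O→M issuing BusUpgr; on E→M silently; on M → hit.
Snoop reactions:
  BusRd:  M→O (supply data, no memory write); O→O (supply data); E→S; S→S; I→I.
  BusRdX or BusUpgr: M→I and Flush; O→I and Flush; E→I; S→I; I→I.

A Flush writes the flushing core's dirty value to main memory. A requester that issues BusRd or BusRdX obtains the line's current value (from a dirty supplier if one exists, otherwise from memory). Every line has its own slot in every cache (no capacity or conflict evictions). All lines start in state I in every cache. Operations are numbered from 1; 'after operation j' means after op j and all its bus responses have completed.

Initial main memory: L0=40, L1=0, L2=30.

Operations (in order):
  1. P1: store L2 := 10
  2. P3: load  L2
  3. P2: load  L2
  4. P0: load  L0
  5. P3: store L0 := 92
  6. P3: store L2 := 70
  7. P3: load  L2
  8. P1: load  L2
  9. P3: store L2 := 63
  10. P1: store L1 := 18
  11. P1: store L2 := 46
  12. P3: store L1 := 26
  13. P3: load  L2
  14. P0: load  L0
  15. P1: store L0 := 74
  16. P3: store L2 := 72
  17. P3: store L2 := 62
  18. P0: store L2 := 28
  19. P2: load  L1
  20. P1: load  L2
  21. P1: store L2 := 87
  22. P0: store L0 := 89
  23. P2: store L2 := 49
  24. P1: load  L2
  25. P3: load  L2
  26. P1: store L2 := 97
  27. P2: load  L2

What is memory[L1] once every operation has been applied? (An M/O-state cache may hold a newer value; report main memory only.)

step 1: P1: store L2 := 10  ⟶  IMII  (L2)  txn=BusRdX  M[L2]=30
step 2: P3: load  L2  ⟶  IOIS  (L2)  txn=BusRd  M[L2]=30
step 3: P2: load  L2  ⟶  IOSS  (L2)  txn=BusRd  M[L2]=30
step 4: P0: load  L0  ⟶  EIII  (L0)  txn=BusRd  M[L0]=40
step 5: P3: store L0 := 92  ⟶  IIIM  (L0)  txn=BusRdX  M[L0]=40
step 6: P3: store L2 := 70  ⟶  IIIM  (L2)  txn=BusUpgr+Flush  M[L2]=10
step 7: P3: load  L2  ⟶  IIIM  (L2)  txn=∅  M[L2]=10
step 8: P1: load  L2  ⟶  ISIO  (L2)  txn=BusRd  M[L2]=10
step 9: P3: store L2 := 63  ⟶  IIIM  (L2)  txn=BusUpgr  M[L2]=10
step 10: P1: store L1 := 18  ⟶  IMII  (L1)  txn=BusRdX  M[L1]=0
step 11: P1: store L2 := 46  ⟶  IMII  (L2)  txn=BusRdX+Flush  M[L2]=63
step 12: P3: store L1 := 26  ⟶  IIIM  (L1)  txn=BusRdX+Flush  M[L1]=18
step 13: P3: load  L2  ⟶  IOIS  (L2)  txn=BusRd  M[L2]=63
step 14: P0: load  L0  ⟶  SIIO  (L0)  txn=BusRd  M[L0]=40
step 15: P1: store L0 := 74  ⟶  IMII  (L0)  txn=BusRdX+Flush  M[L0]=92
step 16: P3: store L2 := 72  ⟶  IIIM  (L2)  txn=BusUpgr+Flush  M[L2]=46
step 17: P3: store L2 := 62  ⟶  IIIM  (L2)  txn=∅  M[L2]=46
step 18: P0: store L2 := 28  ⟶  MIII  (L2)  txn=BusRdX+Flush  M[L2]=62
step 19: P2: load  L1  ⟶  IISO  (L1)  txn=BusRd  M[L1]=18
step 20: P1: load  L2  ⟶  OSII  (L2)  txn=BusRd  M[L2]=62
step 21: P1: store L2 := 87  ⟶  IMII  (L2)  txn=BusUpgr+Flush  M[L2]=28
step 22: P0: store L0 := 89  ⟶  MIII  (L0)  txn=BusRdX+Flush  M[L0]=74
step 23: P2: store L2 := 49  ⟶  IIMI  (L2)  txn=BusRdX+Flush  M[L2]=87
step 24: P1: load  L2  ⟶  ISOI  (L2)  txn=BusRd  M[L2]=87
step 25: P3: load  L2  ⟶  ISOS  (L2)  txn=BusRd  M[L2]=87
step 26: P1: store L2 := 97  ⟶  IMII  (L2)  txn=BusUpgr+Flush  M[L2]=49
step 27: P2: load  L2  ⟶  IOSI  (L2)  txn=BusRd  M[L2]=49

memory[L1] = 18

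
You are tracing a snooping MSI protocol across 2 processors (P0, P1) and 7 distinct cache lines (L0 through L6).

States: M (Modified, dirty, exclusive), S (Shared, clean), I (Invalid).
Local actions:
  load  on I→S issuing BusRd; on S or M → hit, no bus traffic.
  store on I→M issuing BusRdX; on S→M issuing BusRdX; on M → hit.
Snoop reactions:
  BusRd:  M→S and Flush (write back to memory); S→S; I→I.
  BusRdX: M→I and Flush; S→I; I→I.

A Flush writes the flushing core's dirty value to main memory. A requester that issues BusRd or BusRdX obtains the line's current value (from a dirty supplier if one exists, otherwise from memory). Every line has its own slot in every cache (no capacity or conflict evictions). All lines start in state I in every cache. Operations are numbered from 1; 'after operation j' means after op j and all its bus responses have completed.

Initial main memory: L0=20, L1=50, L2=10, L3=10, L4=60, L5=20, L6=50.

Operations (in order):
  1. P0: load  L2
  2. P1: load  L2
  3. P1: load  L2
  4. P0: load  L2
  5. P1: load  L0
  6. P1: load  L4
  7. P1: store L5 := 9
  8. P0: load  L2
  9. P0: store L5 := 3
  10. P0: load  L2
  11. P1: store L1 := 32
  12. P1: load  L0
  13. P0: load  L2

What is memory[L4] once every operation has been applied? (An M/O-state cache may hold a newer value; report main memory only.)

memory[L4] = 60

  op1 P0: load  L2 → S/I on L2; bus BusRd; mem=10
  op2 P1: load  L2 → S/S on L2; bus BusRd; mem=10
  op3 P1: load  L2 → S/S on L2; bus (none); mem=10
  op4 P0: load  L2 → S/S on L2; bus (none); mem=10
  op5 P1: load  L0 → I/S on L0; bus BusRd; mem=20
  op6 P1: load  L4 → I/S on L4; bus BusRd; mem=60
  op7 P1: store L5 := 9 → I/M on L5; bus BusRdX; mem=20
  op8 P0: load  L2 → S/S on L2; bus (none); mem=10
  op9 P0: store L5 := 3 → M/I on L5; bus BusRdX Flush; mem=9
  op10 P0: load  L2 → S/S on L2; bus (none); mem=10
  op11 P1: store L1 := 32 → I/M on L1; bus BusRdX; mem=50
  op12 P1: load  L0 → I/S on L0; bus (none); mem=20
  op13 P0: load  L2 → S/S on L2; bus (none); mem=10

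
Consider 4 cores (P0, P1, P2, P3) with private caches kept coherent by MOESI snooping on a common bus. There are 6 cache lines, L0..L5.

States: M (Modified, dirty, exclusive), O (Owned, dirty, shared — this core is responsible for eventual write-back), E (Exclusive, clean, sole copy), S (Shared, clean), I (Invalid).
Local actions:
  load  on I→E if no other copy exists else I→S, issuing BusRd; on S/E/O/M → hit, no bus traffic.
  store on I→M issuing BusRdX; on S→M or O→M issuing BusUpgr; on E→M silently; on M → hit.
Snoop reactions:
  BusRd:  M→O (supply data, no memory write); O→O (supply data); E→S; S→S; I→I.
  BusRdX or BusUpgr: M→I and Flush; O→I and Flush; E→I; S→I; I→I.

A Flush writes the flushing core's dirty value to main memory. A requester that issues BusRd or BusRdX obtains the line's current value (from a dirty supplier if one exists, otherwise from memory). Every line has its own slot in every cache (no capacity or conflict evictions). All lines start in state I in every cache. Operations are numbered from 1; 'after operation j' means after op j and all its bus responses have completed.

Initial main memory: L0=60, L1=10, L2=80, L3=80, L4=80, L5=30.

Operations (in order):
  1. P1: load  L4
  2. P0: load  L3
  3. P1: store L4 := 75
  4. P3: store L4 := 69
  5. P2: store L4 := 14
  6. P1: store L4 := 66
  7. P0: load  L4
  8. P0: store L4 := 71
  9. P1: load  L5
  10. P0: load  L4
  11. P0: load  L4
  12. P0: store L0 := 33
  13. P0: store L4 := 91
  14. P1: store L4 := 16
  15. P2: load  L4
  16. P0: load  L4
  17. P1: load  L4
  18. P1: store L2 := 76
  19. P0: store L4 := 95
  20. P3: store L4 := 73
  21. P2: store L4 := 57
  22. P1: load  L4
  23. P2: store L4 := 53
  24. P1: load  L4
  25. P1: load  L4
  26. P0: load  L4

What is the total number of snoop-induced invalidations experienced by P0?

  op1 P1: load  L4 → I/E/I/I on L4; bus BusRd; mem=80
  op2 P0: load  L3 → E/I/I/I on L3; bus BusRd; mem=80
  op3 P1: store L4 := 75 → I/M/I/I on L4; bus (none); mem=80
  op4 P3: store L4 := 69 → I/I/I/M on L4; bus BusRdX Flush; mem=75
  op5 P2: store L4 := 14 → I/I/M/I on L4; bus BusRdX Flush; mem=69
  op6 P1: store L4 := 66 → I/M/I/I on L4; bus BusRdX Flush; mem=14
  op7 P0: load  L4 → S/O/I/I on L4; bus BusRd; mem=14
  op8 P0: store L4 := 71 → M/I/I/I on L4; bus BusUpgr Flush; mem=66
  op9 P1: load  L5 → I/E/I/I on L5; bus BusRd; mem=30
  op10 P0: load  L4 → M/I/I/I on L4; bus (none); mem=66
  op11 P0: load  L4 → M/I/I/I on L4; bus (none); mem=66
  op12 P0: store L0 := 33 → M/I/I/I on L0; bus BusRdX; mem=60
  op13 P0: store L4 := 91 → M/I/I/I on L4; bus (none); mem=66
  op14 P1: store L4 := 16 → I/M/I/I on L4; bus BusRdX Flush; mem=91
  op15 P2: load  L4 → I/O/S/I on L4; bus BusRd; mem=91
  op16 P0: load  L4 → S/O/S/I on L4; bus BusRd; mem=91
  op17 P1: load  L4 → S/O/S/I on L4; bus (none); mem=91
  op18 P1: store L2 := 76 → I/M/I/I on L2; bus BusRdX; mem=80
  op19 P0: store L4 := 95 → M/I/I/I on L4; bus BusUpgr Flush; mem=16
  op20 P3: store L4 := 73 → I/I/I/M on L4; bus BusRdX Flush; mem=95
  op21 P2: store L4 := 57 → I/I/M/I on L4; bus BusRdX Flush; mem=73
  op22 P1: load  L4 → I/S/O/I on L4; bus BusRd; mem=73
  op23 P2: store L4 := 53 → I/I/M/I on L4; bus BusUpgr; mem=73
  op24 P1: load  L4 → I/S/O/I on L4; bus BusRd; mem=73
  op25 P1: load  L4 → I/S/O/I on L4; bus (none); mem=73
  op26 P0: load  L4 → S/S/O/I on L4; bus BusRd; mem=73

invalidations = 2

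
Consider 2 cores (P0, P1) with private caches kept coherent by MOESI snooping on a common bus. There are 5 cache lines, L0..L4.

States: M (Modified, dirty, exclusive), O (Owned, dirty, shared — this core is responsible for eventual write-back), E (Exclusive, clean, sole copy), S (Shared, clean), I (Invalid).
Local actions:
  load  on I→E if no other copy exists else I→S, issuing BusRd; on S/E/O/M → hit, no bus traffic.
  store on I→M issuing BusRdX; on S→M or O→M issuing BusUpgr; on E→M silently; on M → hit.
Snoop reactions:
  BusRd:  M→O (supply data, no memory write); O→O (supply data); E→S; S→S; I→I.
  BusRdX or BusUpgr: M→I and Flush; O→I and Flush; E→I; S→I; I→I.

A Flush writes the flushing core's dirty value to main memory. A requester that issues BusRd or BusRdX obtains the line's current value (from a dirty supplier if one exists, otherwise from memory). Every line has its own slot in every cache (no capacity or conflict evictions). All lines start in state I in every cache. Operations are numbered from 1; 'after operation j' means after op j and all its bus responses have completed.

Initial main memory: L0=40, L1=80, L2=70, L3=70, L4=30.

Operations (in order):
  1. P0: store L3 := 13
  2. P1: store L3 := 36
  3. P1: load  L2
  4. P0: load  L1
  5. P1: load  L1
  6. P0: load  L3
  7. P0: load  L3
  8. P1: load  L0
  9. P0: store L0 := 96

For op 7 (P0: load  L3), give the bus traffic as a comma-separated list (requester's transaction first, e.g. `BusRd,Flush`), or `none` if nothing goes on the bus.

bus = none

1. P0: store L3 := 13  bus=[BusRdX]  L3: P0=M P1=I  mem[L3]=70
2. P1: store L3 := 36  bus=[BusRdX,Flush]  L3: P0=I P1=M  mem[L3]=13
3. P1: load  L2  bus=[BusRd]  L2: P0=I P1=E  mem[L2]=70
4. P0: load  L1  bus=[BusRd]  L1: P0=E P1=I  mem[L1]=80
5. P1: load  L1  bus=[BusRd]  L1: P0=S P1=S  mem[L1]=80
6. P0: load  L3  bus=[BusRd]  L3: P0=S P1=O  mem[L3]=13
7. P0: load  L3  bus=[-]  L3: P0=S P1=O  mem[L3]=13
8. P1: load  L0  bus=[BusRd]  L0: P0=I P1=E  mem[L0]=40
9. P0: store L0 := 96  bus=[BusRdX]  L0: P0=M P1=I  mem[L0]=40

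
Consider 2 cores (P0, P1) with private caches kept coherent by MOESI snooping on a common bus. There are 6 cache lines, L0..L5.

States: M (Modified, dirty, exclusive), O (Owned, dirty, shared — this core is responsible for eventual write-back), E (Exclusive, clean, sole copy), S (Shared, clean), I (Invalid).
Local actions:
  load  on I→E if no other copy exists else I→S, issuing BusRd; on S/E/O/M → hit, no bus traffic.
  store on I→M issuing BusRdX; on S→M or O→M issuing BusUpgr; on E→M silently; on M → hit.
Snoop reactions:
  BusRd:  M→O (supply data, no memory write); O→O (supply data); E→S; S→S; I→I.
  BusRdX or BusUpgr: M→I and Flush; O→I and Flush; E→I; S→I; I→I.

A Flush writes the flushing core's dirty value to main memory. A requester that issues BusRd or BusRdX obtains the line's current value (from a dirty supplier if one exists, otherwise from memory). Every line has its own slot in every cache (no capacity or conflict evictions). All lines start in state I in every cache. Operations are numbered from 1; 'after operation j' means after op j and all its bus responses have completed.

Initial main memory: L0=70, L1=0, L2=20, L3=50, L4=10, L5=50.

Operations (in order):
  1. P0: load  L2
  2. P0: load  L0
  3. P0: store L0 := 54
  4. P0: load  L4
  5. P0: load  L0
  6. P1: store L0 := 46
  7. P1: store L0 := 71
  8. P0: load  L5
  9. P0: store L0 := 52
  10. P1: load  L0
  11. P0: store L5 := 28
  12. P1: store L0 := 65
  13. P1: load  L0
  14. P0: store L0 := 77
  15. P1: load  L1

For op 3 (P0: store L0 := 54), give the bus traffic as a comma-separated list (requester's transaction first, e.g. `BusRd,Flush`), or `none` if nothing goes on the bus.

1. P0: load  L2  bus=[BusRd]  L2: P0=E P1=I  mem[L2]=20
2. P0: load  L0  bus=[BusRd]  L0: P0=E P1=I  mem[L0]=70
3. P0: store L0 := 54  bus=[-]  L0: P0=M P1=I  mem[L0]=70
4. P0: load  L4  bus=[BusRd]  L4: P0=E P1=I  mem[L4]=10
5. P0: load  L0  bus=[-]  L0: P0=M P1=I  mem[L0]=70
6. P1: store L0 := 46  bus=[BusRdX,Flush]  L0: P0=I P1=M  mem[L0]=54
7. P1: store L0 := 71  bus=[-]  L0: P0=I P1=M  mem[L0]=54
8. P0: load  L5  bus=[BusRd]  L5: P0=E P1=I  mem[L5]=50
9. P0: store L0 := 52  bus=[BusRdX,Flush]  L0: P0=M P1=I  mem[L0]=71
10. P1: load  L0  bus=[BusRd]  L0: P0=O P1=S  mem[L0]=71
11. P0: store L5 := 28  bus=[-]  L5: P0=M P1=I  mem[L5]=50
12. P1: store L0 := 65  bus=[BusUpgr,Flush]  L0: P0=I P1=M  mem[L0]=52
13. P1: load  L0  bus=[-]  L0: P0=I P1=M  mem[L0]=52
14. P0: store L0 := 77  bus=[BusRdX,Flush]  L0: P0=M P1=I  mem[L0]=65
15. P1: load  L1  bus=[BusRd]  L1: P0=I P1=E  mem[L1]=0

bus = none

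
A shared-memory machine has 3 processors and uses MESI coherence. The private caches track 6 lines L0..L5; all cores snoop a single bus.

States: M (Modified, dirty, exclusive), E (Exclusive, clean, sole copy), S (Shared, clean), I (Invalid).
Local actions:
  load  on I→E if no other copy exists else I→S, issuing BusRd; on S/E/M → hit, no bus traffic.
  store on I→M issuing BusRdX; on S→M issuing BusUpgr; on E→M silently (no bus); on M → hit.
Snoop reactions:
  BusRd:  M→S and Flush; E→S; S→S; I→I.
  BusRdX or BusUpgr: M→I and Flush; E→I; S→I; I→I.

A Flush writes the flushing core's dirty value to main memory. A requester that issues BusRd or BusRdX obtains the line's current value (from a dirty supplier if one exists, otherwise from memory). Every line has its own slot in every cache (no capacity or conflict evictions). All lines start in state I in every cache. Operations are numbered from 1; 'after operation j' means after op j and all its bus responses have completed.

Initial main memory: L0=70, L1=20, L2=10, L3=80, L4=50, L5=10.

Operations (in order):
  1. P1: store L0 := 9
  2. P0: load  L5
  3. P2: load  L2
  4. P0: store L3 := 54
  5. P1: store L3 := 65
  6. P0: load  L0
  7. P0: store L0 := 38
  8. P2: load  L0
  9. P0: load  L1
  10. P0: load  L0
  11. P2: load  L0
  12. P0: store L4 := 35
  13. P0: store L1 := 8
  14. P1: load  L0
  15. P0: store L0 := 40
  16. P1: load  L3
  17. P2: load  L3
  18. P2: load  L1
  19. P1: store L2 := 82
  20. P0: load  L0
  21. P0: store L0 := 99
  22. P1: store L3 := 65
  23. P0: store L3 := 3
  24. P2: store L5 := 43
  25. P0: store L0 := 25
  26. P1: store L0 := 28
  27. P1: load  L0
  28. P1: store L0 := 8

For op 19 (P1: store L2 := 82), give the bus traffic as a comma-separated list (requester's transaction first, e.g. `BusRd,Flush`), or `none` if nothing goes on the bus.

  op1 P1: store L0 := 9 → I/M/I on L0; bus BusRdX; mem=70
  op2 P0: load  L5 → E/I/I on L5; bus BusRd; mem=10
  op3 P2: load  L2 → I/I/E on L2; bus BusRd; mem=10
  op4 P0: store L3 := 54 → M/I/I on L3; bus BusRdX; mem=80
  op5 P1: store L3 := 65 → I/M/I on L3; bus BusRdX Flush; mem=54
  op6 P0: load  L0 → S/S/I on L0; bus BusRd Flush; mem=9
  op7 P0: store L0 := 38 → M/I/I on L0; bus BusUpgr; mem=9
  op8 P2: load  L0 → S/I/S on L0; bus BusRd Flush; mem=38
  op9 P0: load  L1 → E/I/I on L1; bus BusRd; mem=20
  op10 P0: load  L0 → S/I/S on L0; bus (none); mem=38
  op11 P2: load  L0 → S/I/S on L0; bus (none); mem=38
  op12 P0: store L4 := 35 → M/I/I on L4; bus BusRdX; mem=50
  op13 P0: store L1 := 8 → M/I/I on L1; bus (none); mem=20
  op14 P1: load  L0 → S/S/S on L0; bus BusRd; mem=38
  op15 P0: store L0 := 40 → M/I/I on L0; bus BusUpgr; mem=38
  op16 P1: load  L3 → I/M/I on L3; bus (none); mem=54
  op17 P2: load  L3 → I/S/S on L3; bus BusRd Flush; mem=65
  op18 P2: load  L1 → S/I/S on L1; bus BusRd Flush; mem=8
  op19 P1: store L2 := 82 → I/M/I on L2; bus BusRdX; mem=10
  op20 P0: load  L0 → M/I/I on L0; bus (none); mem=38
  op21 P0: store L0 := 99 → M/I/I on L0; bus (none); mem=38
  op22 P1: store L3 := 65 → I/M/I on L3; bus BusUpgr; mem=65
  op23 P0: store L3 := 3 → M/I/I on L3; bus BusRdX Flush; mem=65
  op24 P2: store L5 := 43 → I/I/M on L5; bus BusRdX; mem=10
  op25 P0: store L0 := 25 → M/I/I on L0; bus (none); mem=38
  op26 P1: store L0 := 28 → I/M/I on L0; bus BusRdX Flush; mem=25
  op27 P1: load  L0 → I/M/I on L0; bus (none); mem=25
  op28 P1: store L0 := 8 → I/M/I on L0; bus (none); mem=25

bus = BusRdX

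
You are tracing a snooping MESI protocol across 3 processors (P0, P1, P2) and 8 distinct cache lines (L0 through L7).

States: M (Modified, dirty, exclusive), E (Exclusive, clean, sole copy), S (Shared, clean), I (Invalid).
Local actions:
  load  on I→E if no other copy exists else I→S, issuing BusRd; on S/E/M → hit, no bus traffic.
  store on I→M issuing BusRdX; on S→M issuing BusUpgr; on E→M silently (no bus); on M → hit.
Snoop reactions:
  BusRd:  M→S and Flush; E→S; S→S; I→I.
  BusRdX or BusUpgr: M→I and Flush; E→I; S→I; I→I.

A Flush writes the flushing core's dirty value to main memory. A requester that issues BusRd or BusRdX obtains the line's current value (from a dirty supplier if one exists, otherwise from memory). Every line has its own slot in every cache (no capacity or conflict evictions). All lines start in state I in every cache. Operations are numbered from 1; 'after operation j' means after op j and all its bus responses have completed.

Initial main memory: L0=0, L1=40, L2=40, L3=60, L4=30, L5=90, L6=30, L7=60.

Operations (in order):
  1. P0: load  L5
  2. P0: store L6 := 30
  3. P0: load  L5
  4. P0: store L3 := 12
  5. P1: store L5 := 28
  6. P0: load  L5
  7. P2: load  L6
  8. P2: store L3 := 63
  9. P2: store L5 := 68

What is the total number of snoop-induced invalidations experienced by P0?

invalidations = 3

step 1: P0: load  L5  ⟶  EII  (L5)  txn=BusRd  M[L5]=90
step 2: P0: store L6 := 30  ⟶  MII  (L6)  txn=BusRdX  M[L6]=30
step 3: P0: load  L5  ⟶  EII  (L5)  txn=∅  M[L5]=90
step 4: P0: store L3 := 12  ⟶  MII  (L3)  txn=BusRdX  M[L3]=60
step 5: P1: store L5 := 28  ⟶  IMI  (L5)  txn=BusRdX  M[L5]=90
step 6: P0: load  L5  ⟶  SSI  (L5)  txn=BusRd+Flush  M[L5]=28
step 7: P2: load  L6  ⟶  SIS  (L6)  txn=BusRd+Flush  M[L6]=30
step 8: P2: store L3 := 63  ⟶  IIM  (L3)  txn=BusRdX+Flush  M[L3]=12
step 9: P2: store L5 := 68  ⟶  IIM  (L5)  txn=BusRdX  M[L5]=28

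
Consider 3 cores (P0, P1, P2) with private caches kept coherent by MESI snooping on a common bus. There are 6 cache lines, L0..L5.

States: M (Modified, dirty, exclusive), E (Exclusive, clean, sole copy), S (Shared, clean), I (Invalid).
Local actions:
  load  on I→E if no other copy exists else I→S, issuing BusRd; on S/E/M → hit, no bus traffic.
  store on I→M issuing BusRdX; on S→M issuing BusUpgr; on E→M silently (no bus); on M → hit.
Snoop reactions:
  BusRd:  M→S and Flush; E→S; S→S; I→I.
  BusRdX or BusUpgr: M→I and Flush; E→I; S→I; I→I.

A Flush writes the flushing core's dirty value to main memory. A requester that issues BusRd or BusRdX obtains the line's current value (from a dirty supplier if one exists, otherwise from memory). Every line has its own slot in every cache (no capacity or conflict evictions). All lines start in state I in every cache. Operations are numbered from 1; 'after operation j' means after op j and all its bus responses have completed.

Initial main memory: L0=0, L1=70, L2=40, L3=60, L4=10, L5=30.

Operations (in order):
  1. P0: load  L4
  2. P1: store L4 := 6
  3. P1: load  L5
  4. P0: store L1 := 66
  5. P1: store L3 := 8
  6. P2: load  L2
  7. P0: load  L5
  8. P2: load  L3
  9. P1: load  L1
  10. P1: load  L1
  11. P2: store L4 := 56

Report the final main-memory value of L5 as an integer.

step 1: P0: load  L4  ⟶  EII  (L4)  txn=BusRd  M[L4]=10
step 2: P1: store L4 := 6  ⟶  IMI  (L4)  txn=BusRdX  M[L4]=10
step 3: P1: load  L5  ⟶  IEI  (L5)  txn=BusRd  M[L5]=30
step 4: P0: store L1 := 66  ⟶  MII  (L1)  txn=BusRdX  M[L1]=70
step 5: P1: store L3 := 8  ⟶  IMI  (L3)  txn=BusRdX  M[L3]=60
step 6: P2: load  L2  ⟶  IIE  (L2)  txn=BusRd  M[L2]=40
step 7: P0: load  L5  ⟶  SSI  (L5)  txn=BusRd  M[L5]=30
step 8: P2: load  L3  ⟶  ISS  (L3)  txn=BusRd+Flush  M[L3]=8
step 9: P1: load  L1  ⟶  SSI  (L1)  txn=BusRd+Flush  M[L1]=66
step 10: P1: load  L1  ⟶  SSI  (L1)  txn=∅  M[L1]=66
step 11: P2: store L4 := 56  ⟶  IIM  (L4)  txn=BusRdX+Flush  M[L4]=6

memory[L5] = 30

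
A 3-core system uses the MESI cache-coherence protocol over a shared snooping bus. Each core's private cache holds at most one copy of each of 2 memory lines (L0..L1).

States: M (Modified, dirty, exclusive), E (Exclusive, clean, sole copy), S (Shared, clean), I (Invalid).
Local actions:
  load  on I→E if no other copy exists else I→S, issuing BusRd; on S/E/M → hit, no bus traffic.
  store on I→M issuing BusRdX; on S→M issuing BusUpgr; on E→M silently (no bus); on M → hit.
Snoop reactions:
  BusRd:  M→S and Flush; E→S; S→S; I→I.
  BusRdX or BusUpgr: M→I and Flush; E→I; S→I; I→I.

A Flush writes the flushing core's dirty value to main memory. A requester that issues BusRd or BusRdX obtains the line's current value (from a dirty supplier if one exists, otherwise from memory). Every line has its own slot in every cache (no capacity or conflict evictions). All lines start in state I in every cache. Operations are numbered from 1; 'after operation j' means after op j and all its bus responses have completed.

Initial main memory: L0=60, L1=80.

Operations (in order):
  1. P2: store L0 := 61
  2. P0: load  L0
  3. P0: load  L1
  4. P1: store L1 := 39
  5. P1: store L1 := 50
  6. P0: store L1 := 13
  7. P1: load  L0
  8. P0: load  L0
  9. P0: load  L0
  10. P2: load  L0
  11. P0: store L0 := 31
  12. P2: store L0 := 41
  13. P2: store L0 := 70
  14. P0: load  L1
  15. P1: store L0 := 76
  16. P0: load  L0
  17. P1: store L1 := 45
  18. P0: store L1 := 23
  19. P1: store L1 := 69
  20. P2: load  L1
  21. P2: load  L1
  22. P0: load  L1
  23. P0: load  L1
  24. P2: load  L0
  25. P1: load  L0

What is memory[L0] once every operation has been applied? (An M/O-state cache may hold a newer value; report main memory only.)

[1] P2: store L0 := 61 | P0:I, P1:I, P2:M(61) | bus: BusRdX
[2] P0: load  L0 | P0:S(61), P1:I, P2:S(61) | bus: BusRd,Flush
[3] P0: load  L1 | P0:E(80), P1:I, P2:I | bus: BusRd
[4] P1: store L1 := 39 | P0:I, P1:M(39), P2:I | bus: BusRdX
[5] P1: store L1 := 50 | P0:I, P1:M(50), P2:I | bus: none
[6] P0: store L1 := 13 | P0:M(13), P1:I, P2:I | bus: BusRdX,Flush
[7] P1: load  L0 | P0:S(61), P1:S(61), P2:S(61) | bus: BusRd
[8] P0: load  L0 | P0:S(61), P1:S(61), P2:S(61) | bus: none
[9] P0: load  L0 | P0:S(61), P1:S(61), P2:S(61) | bus: none
[10] P2: load  L0 | P0:S(61), P1:S(61), P2:S(61) | bus: none
[11] P0: store L0 := 31 | P0:M(31), P1:I, P2:I | bus: BusUpgr
[12] P2: store L0 := 41 | P0:I, P1:I, P2:M(41) | bus: BusRdX,Flush
[13] P2: store L0 := 70 | P0:I, P1:I, P2:M(70) | bus: none
[14] P0: load  L1 | P0:M(13), P1:I, P2:I | bus: none
[15] P1: store L0 := 76 | P0:I, P1:M(76), P2:I | bus: BusRdX,Flush
[16] P0: load  L0 | P0:S(76), P1:S(76), P2:I | bus: BusRd,Flush
[17] P1: store L1 := 45 | P0:I, P1:M(45), P2:I | bus: BusRdX,Flush
[18] P0: store L1 := 23 | P0:M(23), P1:I, P2:I | bus: BusRdX,Flush
[19] P1: store L1 := 69 | P0:I, P1:M(69), P2:I | bus: BusRdX,Flush
[20] P2: load  L1 | P0:I, P1:S(69), P2:S(69) | bus: BusRd,Flush
[21] P2: load  L1 | P0:I, P1:S(69), P2:S(69) | bus: none
[22] P0: load  L1 | P0:S(69), P1:S(69), P2:S(69) | bus: BusRd
[23] P0: load  L1 | P0:S(69), P1:S(69), P2:S(69) | bus: none
[24] P2: load  L0 | P0:S(76), P1:S(76), P2:S(76) | bus: BusRd
[25] P1: load  L0 | P0:S(76), P1:S(76), P2:S(76) | bus: none

memory[L0] = 76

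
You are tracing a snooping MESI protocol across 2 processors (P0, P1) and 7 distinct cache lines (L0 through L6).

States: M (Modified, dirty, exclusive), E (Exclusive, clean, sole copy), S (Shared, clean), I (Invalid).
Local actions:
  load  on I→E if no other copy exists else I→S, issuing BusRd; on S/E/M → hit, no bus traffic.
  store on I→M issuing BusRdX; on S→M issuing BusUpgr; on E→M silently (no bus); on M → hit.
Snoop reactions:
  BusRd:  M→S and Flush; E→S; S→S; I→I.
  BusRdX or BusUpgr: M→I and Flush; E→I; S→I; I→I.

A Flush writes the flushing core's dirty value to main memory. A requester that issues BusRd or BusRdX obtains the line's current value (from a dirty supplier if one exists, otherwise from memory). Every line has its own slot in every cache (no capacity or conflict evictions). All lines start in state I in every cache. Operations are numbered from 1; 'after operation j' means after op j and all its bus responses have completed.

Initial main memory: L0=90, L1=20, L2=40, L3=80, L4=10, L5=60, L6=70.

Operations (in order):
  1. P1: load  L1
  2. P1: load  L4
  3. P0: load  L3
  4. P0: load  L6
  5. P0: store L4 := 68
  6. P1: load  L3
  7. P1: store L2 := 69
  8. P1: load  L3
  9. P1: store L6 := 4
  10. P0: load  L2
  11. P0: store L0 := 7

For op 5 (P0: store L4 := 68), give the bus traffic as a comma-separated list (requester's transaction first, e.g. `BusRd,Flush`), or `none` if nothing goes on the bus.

1. P1: load  L1  bus=[BusRd]  L1: P0=I P1=E  mem[L1]=20
2. P1: load  L4  bus=[BusRd]  L4: P0=I P1=E  mem[L4]=10
3. P0: load  L3  bus=[BusRd]  L3: P0=E P1=I  mem[L3]=80
4. P0: load  L6  bus=[BusRd]  L6: P0=E P1=I  mem[L6]=70
5. P0: store L4 := 68  bus=[BusRdX]  L4: P0=M P1=I  mem[L4]=10
6. P1: load  L3  bus=[BusRd]  L3: P0=S P1=S  mem[L3]=80
7. P1: store L2 := 69  bus=[BusRdX]  L2: P0=I P1=M  mem[L2]=40
8. P1: load  L3  bus=[-]  L3: P0=S P1=S  mem[L3]=80
9. P1: store L6 := 4  bus=[BusRdX]  L6: P0=I P1=M  mem[L6]=70
10. P0: load  L2  bus=[BusRd,Flush]  L2: P0=S P1=S  mem[L2]=69
11. P0: store L0 := 7  bus=[BusRdX]  L0: P0=M P1=I  mem[L0]=90

bus = BusRdX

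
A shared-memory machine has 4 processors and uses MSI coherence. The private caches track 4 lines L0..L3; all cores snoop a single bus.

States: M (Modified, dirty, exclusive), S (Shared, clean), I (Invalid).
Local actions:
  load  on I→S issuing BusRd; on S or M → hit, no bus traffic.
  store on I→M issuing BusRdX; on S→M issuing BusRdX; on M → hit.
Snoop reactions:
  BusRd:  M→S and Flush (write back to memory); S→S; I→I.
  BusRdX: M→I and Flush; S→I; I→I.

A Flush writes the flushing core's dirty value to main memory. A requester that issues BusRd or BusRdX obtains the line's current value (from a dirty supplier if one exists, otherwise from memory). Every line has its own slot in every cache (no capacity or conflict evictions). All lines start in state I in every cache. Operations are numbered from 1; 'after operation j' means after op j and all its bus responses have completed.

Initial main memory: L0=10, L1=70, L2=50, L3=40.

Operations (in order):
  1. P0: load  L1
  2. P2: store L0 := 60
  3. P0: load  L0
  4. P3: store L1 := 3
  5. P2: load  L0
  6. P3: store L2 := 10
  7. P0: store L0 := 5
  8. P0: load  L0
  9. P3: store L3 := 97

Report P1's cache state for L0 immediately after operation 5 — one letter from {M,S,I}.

state = I

[1] P0: load  L1 | P0:S(70), P1:I, P2:I, P3:I | bus: BusRd
[2] P2: store L0 := 60 | P0:I, P1:I, P2:M(60), P3:I | bus: BusRdX
[3] P0: load  L0 | P0:S(60), P1:I, P2:S(60), P3:I | bus: BusRd,Flush
[4] P3: store L1 := 3 | P0:I, P1:I, P2:I, P3:M(3) | bus: BusRdX
[5] P2: load  L0 | P0:S(60), P1:I, P2:S(60), P3:I | bus: none
[6] P3: store L2 := 10 | P0:I, P1:I, P2:I, P3:M(10) | bus: BusRdX
[7] P0: store L0 := 5 | P0:M(5), P1:I, P2:I, P3:I | bus: BusRdX
[8] P0: load  L0 | P0:M(5), P1:I, P2:I, P3:I | bus: none
[9] P3: store L3 := 97 | P0:I, P1:I, P2:I, P3:M(97) | bus: BusRdX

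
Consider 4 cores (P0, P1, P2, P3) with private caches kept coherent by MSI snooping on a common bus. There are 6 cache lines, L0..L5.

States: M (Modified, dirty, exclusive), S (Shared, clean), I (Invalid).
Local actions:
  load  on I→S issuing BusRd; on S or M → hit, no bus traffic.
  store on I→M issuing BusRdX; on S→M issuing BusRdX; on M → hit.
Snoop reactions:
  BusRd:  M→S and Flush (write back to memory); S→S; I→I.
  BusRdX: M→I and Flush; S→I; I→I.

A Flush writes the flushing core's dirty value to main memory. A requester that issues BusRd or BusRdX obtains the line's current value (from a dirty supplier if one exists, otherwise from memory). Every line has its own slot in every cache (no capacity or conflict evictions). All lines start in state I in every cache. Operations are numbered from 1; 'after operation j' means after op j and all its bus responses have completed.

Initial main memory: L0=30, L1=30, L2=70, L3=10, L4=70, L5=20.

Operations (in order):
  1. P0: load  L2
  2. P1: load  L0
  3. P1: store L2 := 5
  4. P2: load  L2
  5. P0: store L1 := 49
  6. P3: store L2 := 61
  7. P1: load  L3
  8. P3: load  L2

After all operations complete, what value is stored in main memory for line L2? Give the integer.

memory[L2] = 5

[1] P0: load  L2 | P0:S(70), P1:I, P2:I, P3:I | bus: BusRd
[2] P1: load  L0 | P0:I, P1:S(30), P2:I, P3:I | bus: BusRd
[3] P1: store L2 := 5 | P0:I, P1:M(5), P2:I, P3:I | bus: BusRdX
[4] P2: load  L2 | P0:I, P1:S(5), P2:S(5), P3:I | bus: BusRd,Flush
[5] P0: store L1 := 49 | P0:M(49), P1:I, P2:I, P3:I | bus: BusRdX
[6] P3: store L2 := 61 | P0:I, P1:I, P2:I, P3:M(61) | bus: BusRdX
[7] P1: load  L3 | P0:I, P1:S(10), P2:I, P3:I | bus: BusRd
[8] P3: load  L2 | P0:I, P1:I, P2:I, P3:M(61) | bus: none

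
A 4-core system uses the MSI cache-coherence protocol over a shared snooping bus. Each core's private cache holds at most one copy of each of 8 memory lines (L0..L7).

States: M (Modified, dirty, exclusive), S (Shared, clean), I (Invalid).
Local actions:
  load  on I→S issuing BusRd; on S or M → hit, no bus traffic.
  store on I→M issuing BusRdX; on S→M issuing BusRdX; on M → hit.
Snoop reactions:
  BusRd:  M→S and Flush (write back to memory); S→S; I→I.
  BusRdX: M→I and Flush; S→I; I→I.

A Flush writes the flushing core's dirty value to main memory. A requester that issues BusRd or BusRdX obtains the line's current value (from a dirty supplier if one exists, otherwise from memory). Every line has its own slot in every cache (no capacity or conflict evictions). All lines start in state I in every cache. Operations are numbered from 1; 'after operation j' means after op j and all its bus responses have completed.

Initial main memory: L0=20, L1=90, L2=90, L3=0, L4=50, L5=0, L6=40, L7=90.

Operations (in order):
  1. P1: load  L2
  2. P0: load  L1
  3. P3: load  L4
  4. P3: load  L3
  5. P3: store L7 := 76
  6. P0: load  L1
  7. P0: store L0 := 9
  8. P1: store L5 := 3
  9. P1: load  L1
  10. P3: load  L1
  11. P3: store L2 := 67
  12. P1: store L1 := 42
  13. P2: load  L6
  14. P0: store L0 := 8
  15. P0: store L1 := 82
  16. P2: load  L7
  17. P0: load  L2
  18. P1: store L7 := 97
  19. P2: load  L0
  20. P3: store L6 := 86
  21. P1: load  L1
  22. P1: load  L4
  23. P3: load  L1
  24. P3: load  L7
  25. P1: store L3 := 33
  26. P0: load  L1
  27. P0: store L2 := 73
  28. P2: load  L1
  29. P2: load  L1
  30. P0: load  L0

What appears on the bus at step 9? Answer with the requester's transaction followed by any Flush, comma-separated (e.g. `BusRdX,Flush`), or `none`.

[1] P1: load  L2 | P0:I, P1:S(90), P2:I, P3:I | bus: BusRd
[2] P0: load  L1 | P0:S(90), P1:I, P2:I, P3:I | bus: BusRd
[3] P3: load  L4 | P0:I, P1:I, P2:I, P3:S(50) | bus: BusRd
[4] P3: load  L3 | P0:I, P1:I, P2:I, P3:S(0) | bus: BusRd
[5] P3: store L7 := 76 | P0:I, P1:I, P2:I, P3:M(76) | bus: BusRdX
[6] P0: load  L1 | P0:S(90), P1:I, P2:I, P3:I | bus: none
[7] P0: store L0 := 9 | P0:M(9), P1:I, P2:I, P3:I | bus: BusRdX
[8] P1: store L5 := 3 | P0:I, P1:M(3), P2:I, P3:I | bus: BusRdX
[9] P1: load  L1 | P0:S(90), P1:S(90), P2:I, P3:I | bus: BusRd
[10] P3: load  L1 | P0:S(90), P1:S(90), P2:I, P3:S(90) | bus: BusRd
[11] P3: store L2 := 67 | P0:I, P1:I, P2:I, P3:M(67) | bus: BusRdX
[12] P1: store L1 := 42 | P0:I, P1:M(42), P2:I, P3:I | bus: BusRdX
[13] P2: load  L6 | P0:I, P1:I, P2:S(40), P3:I | bus: BusRd
[14] P0: store L0 := 8 | P0:M(8), P1:I, P2:I, P3:I | bus: none
[15] P0: store L1 := 82 | P0:M(82), P1:I, P2:I, P3:I | bus: BusRdX,Flush
[16] P2: load  L7 | P0:I, P1:I, P2:S(76), P3:S(76) | bus: BusRd,Flush
[17] P0: load  L2 | P0:S(67), P1:I, P2:I, P3:S(67) | bus: BusRd,Flush
[18] P1: store L7 := 97 | P0:I, P1:M(97), P2:I, P3:I | bus: BusRdX
[19] P2: load  L0 | P0:S(8), P1:I, P2:S(8), P3:I | bus: BusRd,Flush
[20] P3: store L6 := 86 | P0:I, P1:I, P2:I, P3:M(86) | bus: BusRdX
[21] P1: load  L1 | P0:S(82), P1:S(82), P2:I, P3:I | bus: BusRd,Flush
[22] P1: load  L4 | P0:I, P1:S(50), P2:I, P3:S(50) | bus: BusRd
[23] P3: load  L1 | P0:S(82), P1:S(82), P2:I, P3:S(82) | bus: BusRd
[24] P3: load  L7 | P0:I, P1:S(97), P2:I, P3:S(97) | bus: BusRd,Flush
[25] P1: store L3 := 33 | P0:I, P1:M(33), P2:I, P3:I | bus: BusRdX
[26] P0: load  L1 | P0:S(82), P1:S(82), P2:I, P3:S(82) | bus: none
[27] P0: store L2 := 73 | P0:M(73), P1:I, P2:I, P3:I | bus: BusRdX
[28] P2: load  L1 | P0:S(82), P1:S(82), P2:S(82), P3:S(82) | bus: BusRd
[29] P2: load  L1 | P0:S(82), P1:S(82), P2:S(82), P3:S(82) | bus: none
[30] P0: load  L0 | P0:S(8), P1:I, P2:S(8), P3:I | bus: none

bus = BusRd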